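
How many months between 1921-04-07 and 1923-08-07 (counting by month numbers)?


From April 1921 to August 1923
2 years * 12 = 24 months, plus 4 months = 28

28 months


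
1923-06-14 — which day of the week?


Date: June 14, 1923
Anchor: Jan 1, 1923. With p = 1923 - 1 = 1922: (p + p//4 - p//100 + p//400) mod 7 = (1922 + 480 - 19 + 4) mod 7 = 2387 mod 7 = 0 -> Monday (Mon=0 ... Sun=6)
Days before June (Jan-May): 151; offset = 151 + 14 - 1 = 164
Weekday index = (0 + 164) mod 7 = 3

Day of the week: Thursday


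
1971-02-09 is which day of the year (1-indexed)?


Date: February 9, 1971
Days in months 1 through 1: 31
Plus 9 days in February

Day of year: 40


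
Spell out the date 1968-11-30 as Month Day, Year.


ISO 1968-11-30 parses as year=1968, month=11, day=30
Month 11 -> November

November 30, 1968


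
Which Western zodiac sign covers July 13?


Date: July 13
Conventional tropical zodiac dates: Cancer from June 21 onward; Leo starts July 23
July 13 falls within the Cancer range

Cancer


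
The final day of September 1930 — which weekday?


September 1930 has 30 days
Anchor: Jan 1, 1930. With p = 1930 - 1 = 1929: (p + p//4 - p//100 + p//400) mod 7 = (1929 + 482 - 19 + 4) mod 7 = 2396 mod 7 = 2 -> Wednesday (Mon=0 ... Sun=6)
Days before September (Jan-Aug): 243; September 1 index = (2 + 243) mod 7 = 0 -> Monday
Last day offset: 30 - 1 = 29 days
Weekday index = (0 + 29) mod 7 = 1

Tuesday, September 30


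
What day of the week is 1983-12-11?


Date: December 11, 1983
Anchor: Jan 1, 1983. With p = 1983 - 1 = 1982: (p + p//4 - p//100 + p//400) mod 7 = (1982 + 495 - 19 + 4) mod 7 = 2462 mod 7 = 5 -> Saturday (Mon=0 ... Sun=6)
Days before December (Jan-Nov): 334; offset = 334 + 11 - 1 = 344
Weekday index = (5 + 344) mod 7 = 6

Day of the week: Sunday


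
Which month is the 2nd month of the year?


Month 2 of 12

February


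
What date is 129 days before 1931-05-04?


Start: 1931-05-04, subtract 129 days
Back 4 days from May 4 reaches April 30, 1931 -> 125 left
April 1931 has 30 days -> back to March 31, 1931 -> 95 left
March 1931 has 31 days -> back to February 28, 1931 -> 64 left
February 1931 has 28 days -> back to January 31, 1931 -> 36 left
January 1931 has 31 days -> back to December 31, 1930 -> 5 left
December 1930: 31 - 5 = 26 -> lands on December 26

Result: 1930-12-26


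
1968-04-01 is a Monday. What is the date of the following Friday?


Current: Monday
Target: Friday
Days ahead: 4

Next Friday: 1968-04-05


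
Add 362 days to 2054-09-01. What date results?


Start: 2054-09-01, add 362 days
September 2054 has 30 days: 30 - 1 = 29 days to September 30 -> 333 left
October 2054 has 31 days -> 302 left
November 2054 has 30 days -> 272 left
December 2054 has 31 days -> 241 left
January 2055 has 31 days -> 210 left
February 2055 has 28 days -> 182 left
March 2055 has 31 days -> 151 left
April 2055 has 30 days -> 121 left
May 2055 has 31 days -> 90 left
June 2055 has 30 days -> 60 left
July 2055 has 31 days -> 29 left
August 2055: 29 <= 31 -> lands on August 29

Result: 2055-08-29


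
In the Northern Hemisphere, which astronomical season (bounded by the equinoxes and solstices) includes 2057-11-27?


Date: November 27
Astronomical Autumn (approx.; exact equinox/solstice day varies by year): September 22 to December 20
November 27 falls within the Autumn window

Autumn


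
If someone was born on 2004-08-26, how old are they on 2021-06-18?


Birth: 2004-08-26
Reference: 2021-06-18
Year difference: 2021 - 2004 = 17
Birthday not yet reached in 2021, subtract 1

16 years old


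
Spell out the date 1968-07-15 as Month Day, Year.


ISO 1968-07-15 parses as year=1968, month=07, day=15
Month 7 -> July

July 15, 1968


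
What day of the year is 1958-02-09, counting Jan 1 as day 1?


Date: February 9, 1958
Days in months 1 through 1: 31
Plus 9 days in February

Day of year: 40


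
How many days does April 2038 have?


April 2038

30 days


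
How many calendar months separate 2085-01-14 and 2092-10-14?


From January 2085 to October 2092
7 years * 12 = 84 months, plus 9 months = 93

93 months


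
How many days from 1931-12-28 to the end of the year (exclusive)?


Day of year: 362 of 365
Remaining = 365 - 362

3 days


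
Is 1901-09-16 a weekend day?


Anchor: Jan 1, 1901. With p = 1901 - 1 = 1900: (p + p//4 - p//100 + p//400) mod 7 = (1900 + 475 - 19 + 4) mod 7 = 2360 mod 7 = 1 -> Tuesday (Mon=0 ... Sun=6)
Day of year: 259; offset = 258
Weekday index = (1 + 258) mod 7 = 0 -> Monday
Weekend days: Saturday, Sunday

No


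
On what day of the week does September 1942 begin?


Target: September 1, 1942
Anchor: Jan 1, 1942. With p = 1942 - 1 = 1941: (p + p//4 - p//100 + p//400) mod 7 = (1941 + 485 - 19 + 4) mod 7 = 2411 mod 7 = 3 -> Thursday (Mon=0 ... Sun=6)
Days before September (Jan-Aug): 243 days
Weekday index = (3 + 243) mod 7 = 1

Tuesday


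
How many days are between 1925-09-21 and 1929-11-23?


From 1925-09-21 to 1929-11-23
1925-09-21: days before September = 31 + 28 + 31 + 30 + 31 + 30 + 31 + 31 = 243 (1925 is not a leap year); day of year = 243 + 21 = 264
1929-11-23: days before November = 31 + 28 + 31 + 30 + 31 + 30 + 31 + 31 + 30 + 31 = 304 (1929 is not a leap year); day of year = 304 + 23 = 327
Rest of 1925: 365 - 264 = 101
Full years 1926 (365), 1927 (365), 1928 (366): 1096
Total = 101 + 1096 + 327 = 1524

1524 days


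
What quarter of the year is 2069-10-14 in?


Month: October (month 10)
Q1: Jan-Mar, Q2: Apr-Jun, Q3: Jul-Sep, Q4: Oct-Dec

Q4


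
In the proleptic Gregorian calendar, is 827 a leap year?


Gregorian leap year rule: divisible by 4, but not by 100, unless also by 400.
827 is not divisible by 4 -> not a leap year

No


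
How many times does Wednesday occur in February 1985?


February 1985 has 28 days
Anchor: Jan 1, 1985. With p = 1985 - 1 = 1984: (p + p//4 - p//100 + p//400) mod 7 = (1984 + 496 - 19 + 4) mod 7 = 2465 mod 7 = 1 -> Tuesday (Mon=0 ... Sun=6)
Days before February (Jan): 31; February 1 index = (1 + 31) mod 7 = 4 -> Friday
First Wednesday is February 6
Wednesdays: 6, 13, 20, 27

4 Wednesdays


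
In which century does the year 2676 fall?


Century = (year - 1) // 100 + 1
= (2676 - 1) // 100 + 1
= 2675 // 100 + 1
= 26 + 1

27th century


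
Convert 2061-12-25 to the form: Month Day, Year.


ISO 2061-12-25 parses as year=2061, month=12, day=25
Month 12 -> December

December 25, 2061


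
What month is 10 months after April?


April is month 4
4 + 10 = 14; wrap: 14 - 12 = 2

February


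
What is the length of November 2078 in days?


November 2078

30 days


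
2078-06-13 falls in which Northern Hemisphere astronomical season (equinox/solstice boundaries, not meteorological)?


Date: June 13
Astronomical Spring (approx.; exact equinox/solstice day varies by year): March 20 to June 20
June 13 falls within the Spring window

Spring


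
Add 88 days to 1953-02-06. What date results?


Start: 1953-02-06, add 88 days
February 1953 has 28 days: 28 - 6 = 22 days to February 28 -> 66 left
March 1953 has 31 days -> 35 left
April 1953 has 30 days -> 5 left
May 1953: 5 <= 31 -> lands on May 5

Result: 1953-05-05


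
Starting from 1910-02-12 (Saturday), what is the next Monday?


Current: Saturday
Target: Monday
Days ahead: 2

Next Monday: 1910-02-14


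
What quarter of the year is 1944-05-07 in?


Month: May (month 5)
Q1: Jan-Mar, Q2: Apr-Jun, Q3: Jul-Sep, Q4: Oct-Dec

Q2


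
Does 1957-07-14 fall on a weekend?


Anchor: Jan 1, 1957. With p = 1957 - 1 = 1956: (p + p//4 - p//100 + p//400) mod 7 = (1956 + 489 - 19 + 4) mod 7 = 2430 mod 7 = 1 -> Tuesday (Mon=0 ... Sun=6)
Day of year: 195; offset = 194
Weekday index = (1 + 194) mod 7 = 6 -> Sunday
Weekend days: Saturday, Sunday

Yes


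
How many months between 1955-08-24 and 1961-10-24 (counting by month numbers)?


From August 1955 to October 1961
6 years * 12 = 72 months, plus 2 months = 74

74 months


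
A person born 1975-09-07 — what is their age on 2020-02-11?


Birth: 1975-09-07
Reference: 2020-02-11
Year difference: 2020 - 1975 = 45
Birthday not yet reached in 2020, subtract 1

44 years old


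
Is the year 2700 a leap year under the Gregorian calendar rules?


Gregorian leap year rule: divisible by 4, but not by 100, unless also by 400.
2700 is divisible by 100 but not 400 -> not a leap year

No


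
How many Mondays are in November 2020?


November 2020 has 30 days
Anchor: Jan 1, 2020. With p = 2020 - 1 = 2019: (p + p//4 - p//100 + p//400) mod 7 = (2019 + 504 - 20 + 5) mod 7 = 2508 mod 7 = 2 -> Wednesday (Mon=0 ... Sun=6)
Days before November (Jan-Oct): 305; November 1 index = (2 + 305) mod 7 = 6 -> Sunday
First Monday is November 2
Mondays: 2, 9, 16, 23, 30

5 Mondays


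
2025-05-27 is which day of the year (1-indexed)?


Date: May 27, 2025
Days in months 1 through 4: 120
Plus 27 days in May

Day of year: 147


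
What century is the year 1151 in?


Century = (year - 1) // 100 + 1
= (1151 - 1) // 100 + 1
= 1150 // 100 + 1
= 11 + 1

12th century


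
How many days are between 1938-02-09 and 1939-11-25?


From 1938-02-09 to 1939-11-25
1938-02-09: days before February = 31; day of year = 31 + 9 = 40
1939-11-25: days before November = 31 + 28 + 31 + 30 + 31 + 30 + 31 + 31 + 30 + 31 = 304 (1939 is not a leap year); day of year = 304 + 25 = 329
Rest of 1938: 365 - 40 = 325
Total = 325 + 329 = 654

654 days


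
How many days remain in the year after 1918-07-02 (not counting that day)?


Day of year: 183 of 365
Remaining = 365 - 183

182 days


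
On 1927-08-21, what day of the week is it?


Date: August 21, 1927
Anchor: Jan 1, 1927. With p = 1927 - 1 = 1926: (p + p//4 - p//100 + p//400) mod 7 = (1926 + 481 - 19 + 4) mod 7 = 2392 mod 7 = 5 -> Saturday (Mon=0 ... Sun=6)
Days before August (Jan-Jul): 212; offset = 212 + 21 - 1 = 232
Weekday index = (5 + 232) mod 7 = 6

Day of the week: Sunday


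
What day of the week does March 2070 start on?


Target: March 1, 2070
Anchor: Jan 1, 2070. With p = 2070 - 1 = 2069: (p + p//4 - p//100 + p//400) mod 7 = (2069 + 517 - 20 + 5) mod 7 = 2571 mod 7 = 2 -> Wednesday (Mon=0 ... Sun=6)
Days before March (Jan-Feb): 59 days
Weekday index = (2 + 59) mod 7 = 5

Saturday


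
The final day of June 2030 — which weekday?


June 2030 has 30 days
Anchor: Jan 1, 2030. With p = 2030 - 1 = 2029: (p + p//4 - p//100 + p//400) mod 7 = (2029 + 507 - 20 + 5) mod 7 = 2521 mod 7 = 1 -> Tuesday (Mon=0 ... Sun=6)
Days before June (Jan-May): 151; June 1 index = (1 + 151) mod 7 = 5 -> Saturday
Last day offset: 30 - 1 = 29 days
Weekday index = (5 + 29) mod 7 = 6

Sunday, June 30


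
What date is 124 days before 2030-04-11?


Start: 2030-04-11, subtract 124 days
Back 11 days from April 11 reaches March 31, 2030 -> 113 left
March 2030 has 31 days -> back to February 28, 2030 -> 82 left
February 2030 has 28 days -> back to January 31, 2030 -> 54 left
January 2030 has 31 days -> back to December 31, 2029 -> 23 left
December 2029: 31 - 23 = 8 -> lands on December 8

Result: 2029-12-08


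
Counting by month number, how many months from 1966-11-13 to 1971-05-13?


From November 1966 to May 1971
5 years * 12 = 60 months, minus 6 months = 54

54 months


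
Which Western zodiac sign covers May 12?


Date: May 12
Conventional tropical zodiac dates: Taurus from April 20 onward; Gemini starts May 21
May 12 falls within the Taurus range

Taurus


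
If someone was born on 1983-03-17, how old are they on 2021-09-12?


Birth: 1983-03-17
Reference: 2021-09-12
Year difference: 2021 - 1983 = 38

38 years old


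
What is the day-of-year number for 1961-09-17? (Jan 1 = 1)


Date: September 17, 1961
Days in months 1 through 8: 243
Plus 17 days in September

Day of year: 260


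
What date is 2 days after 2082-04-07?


Start: 2082-04-07, add 2 days
April 2082 has 30 days; 7 + 2 = 9 stays within April

Result: 2082-04-09


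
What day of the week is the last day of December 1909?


December 1909 has 31 days
Anchor: Jan 1, 1909. With p = 1909 - 1 = 1908: (p + p//4 - p//100 + p//400) mod 7 = (1908 + 477 - 19 + 4) mod 7 = 2370 mod 7 = 4 -> Friday (Mon=0 ... Sun=6)
Days before December (Jan-Nov): 334; December 1 index = (4 + 334) mod 7 = 2 -> Wednesday
Last day offset: 31 - 1 = 30 days
Weekday index = (2 + 30) mod 7 = 4

Friday, December 31


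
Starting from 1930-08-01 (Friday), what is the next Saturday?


Current: Friday
Target: Saturday
Days ahead: 1

Next Saturday: 1930-08-02


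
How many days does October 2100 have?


October 2100

31 days


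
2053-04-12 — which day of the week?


Date: April 12, 2053
Anchor: Jan 1, 2053. With p = 2053 - 1 = 2052: (p + p//4 - p//100 + p//400) mod 7 = (2052 + 513 - 20 + 5) mod 7 = 2550 mod 7 = 2 -> Wednesday (Mon=0 ... Sun=6)
Days before April (Jan-Mar): 90; offset = 90 + 12 - 1 = 101
Weekday index = (2 + 101) mod 7 = 5

Day of the week: Saturday


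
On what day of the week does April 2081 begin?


Target: April 1, 2081
Anchor: Jan 1, 2081. With p = 2081 - 1 = 2080: (p + p//4 - p//100 + p//400) mod 7 = (2080 + 520 - 20 + 5) mod 7 = 2585 mod 7 = 2 -> Wednesday (Mon=0 ... Sun=6)
Days before April (Jan-Mar): 90 days
Weekday index = (2 + 90) mod 7 = 1

Tuesday


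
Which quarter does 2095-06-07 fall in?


Month: June (month 6)
Q1: Jan-Mar, Q2: Apr-Jun, Q3: Jul-Sep, Q4: Oct-Dec

Q2


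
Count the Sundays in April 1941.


April 1941 has 30 days
Anchor: Jan 1, 1941. With p = 1941 - 1 = 1940: (p + p//4 - p//100 + p//400) mod 7 = (1940 + 485 - 19 + 4) mod 7 = 2410 mod 7 = 2 -> Wednesday (Mon=0 ... Sun=6)
Days before April (Jan-Mar): 90; April 1 index = (2 + 90) mod 7 = 1 -> Tuesday
First Sunday is April 6
Sundays: 6, 13, 20, 27

4 Sundays


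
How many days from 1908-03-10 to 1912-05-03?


From 1908-03-10 to 1912-05-03
1908-03-10: days before March = 31 + 29 = 60 (1908 is a leap year); day of year = 60 + 10 = 70
1912-05-03: days before May = 31 + 29 + 31 + 30 = 121 (1912 is a leap year); day of year = 121 + 3 = 124
Rest of 1908: 366 - 70 = 296
Full years 1909 (365), 1910 (365), 1911 (365): 1095
Total = 296 + 1095 + 124 = 1515

1515 days


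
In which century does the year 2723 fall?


Century = (year - 1) // 100 + 1
= (2723 - 1) // 100 + 1
= 2722 // 100 + 1
= 27 + 1

28th century


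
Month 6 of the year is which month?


Month 6 of 12

June


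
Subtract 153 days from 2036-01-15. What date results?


Start: 2036-01-15, subtract 153 days
Back 15 days from January 15 reaches December 31, 2035 -> 138 left
December 2035 has 31 days -> back to November 30, 2035 -> 107 left
November 2035 has 30 days -> back to October 31, 2035 -> 77 left
October 2035 has 31 days -> back to September 30, 2035 -> 46 left
September 2035 has 30 days -> back to August 31, 2035 -> 16 left
August 2035: 31 - 16 = 15 -> lands on August 15

Result: 2035-08-15


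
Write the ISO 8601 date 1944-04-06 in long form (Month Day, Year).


ISO 1944-04-06 parses as year=1944, month=04, day=06
Month 4 -> April

April 6, 1944


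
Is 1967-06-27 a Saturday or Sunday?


Anchor: Jan 1, 1967. With p = 1967 - 1 = 1966: (p + p//4 - p//100 + p//400) mod 7 = (1966 + 491 - 19 + 4) mod 7 = 2442 mod 7 = 6 -> Sunday (Mon=0 ... Sun=6)
Day of year: 178; offset = 177
Weekday index = (6 + 177) mod 7 = 1 -> Tuesday
Weekend days: Saturday, Sunday

No


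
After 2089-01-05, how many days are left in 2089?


Day of year: 5 of 365
Remaining = 365 - 5

360 days


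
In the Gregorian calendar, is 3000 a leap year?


Gregorian leap year rule: divisible by 4, but not by 100, unless also by 400.
3000 is divisible by 100 but not 400 -> not a leap year

No


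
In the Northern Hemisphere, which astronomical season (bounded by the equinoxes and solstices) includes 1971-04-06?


Date: April 6
Astronomical Spring (approx.; exact equinox/solstice day varies by year): March 20 to June 20
April 6 falls within the Spring window

Spring


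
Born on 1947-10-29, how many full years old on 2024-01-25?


Birth: 1947-10-29
Reference: 2024-01-25
Year difference: 2024 - 1947 = 77
Birthday not yet reached in 2024, subtract 1

76 years old


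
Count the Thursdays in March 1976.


March 1976 has 31 days
Anchor: Jan 1, 1976. With p = 1976 - 1 = 1975: (p + p//4 - p//100 + p//400) mod 7 = (1975 + 493 - 19 + 4) mod 7 = 2453 mod 7 = 3 -> Thursday (Mon=0 ... Sun=6)
Days before March (Jan-Feb): 60; March 1 index = (3 + 60) mod 7 = 0 -> Monday
First Thursday is March 4
Thursdays: 4, 11, 18, 25

4 Thursdays


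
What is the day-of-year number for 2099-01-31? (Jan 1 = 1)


Date: January 31, 2099
No months before January
Plus 31 days in January

Day of year: 31


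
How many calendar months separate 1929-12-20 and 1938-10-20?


From December 1929 to October 1938
9 years * 12 = 108 months, minus 2 months = 106

106 months


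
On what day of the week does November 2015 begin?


Target: November 1, 2015
Anchor: Jan 1, 2015. With p = 2015 - 1 = 2014: (p + p//4 - p//100 + p//400) mod 7 = (2014 + 503 - 20 + 5) mod 7 = 2502 mod 7 = 3 -> Thursday (Mon=0 ... Sun=6)
Days before November (Jan-Oct): 304 days
Weekday index = (3 + 304) mod 7 = 6

Sunday


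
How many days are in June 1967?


June 1967

30 days


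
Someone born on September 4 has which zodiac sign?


Date: September 4
Conventional tropical zodiac dates: Virgo from August 23 onward; Libra starts September 23
September 4 falls within the Virgo range

Virgo


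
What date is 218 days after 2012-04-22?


Start: 2012-04-22, add 218 days
April 2012 has 30 days: 30 - 22 = 8 days to April 30 -> 210 left
May 2012 has 31 days -> 179 left
June 2012 has 30 days -> 149 left
July 2012 has 31 days -> 118 left
August 2012 has 31 days -> 87 left
September 2012 has 30 days -> 57 left
October 2012 has 31 days -> 26 left
November 2012: 26 <= 30 -> lands on November 26

Result: 2012-11-26


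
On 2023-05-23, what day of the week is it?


Date: May 23, 2023
Anchor: Jan 1, 2023. With p = 2023 - 1 = 2022: (p + p//4 - p//100 + p//400) mod 7 = (2022 + 505 - 20 + 5) mod 7 = 2512 mod 7 = 6 -> Sunday (Mon=0 ... Sun=6)
Days before May (Jan-Apr): 120; offset = 120 + 23 - 1 = 142
Weekday index = (6 + 142) mod 7 = 1

Day of the week: Tuesday


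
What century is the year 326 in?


Century = (year - 1) // 100 + 1
= (326 - 1) // 100 + 1
= 325 // 100 + 1
= 3 + 1

4th century


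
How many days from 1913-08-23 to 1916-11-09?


From 1913-08-23 to 1916-11-09
1913-08-23: days before August = 31 + 28 + 31 + 30 + 31 + 30 + 31 = 212 (1913 is not a leap year); day of year = 212 + 23 = 235
1916-11-09: days before November = 31 + 29 + 31 + 30 + 31 + 30 + 31 + 31 + 30 + 31 = 305 (1916 is a leap year); day of year = 305 + 9 = 314
Rest of 1913: 365 - 235 = 130
Full years 1914 (365), 1915 (365): 730
Total = 130 + 730 + 314 = 1174

1174 days


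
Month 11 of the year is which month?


Month 11 of 12

November


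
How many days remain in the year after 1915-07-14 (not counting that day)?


Day of year: 195 of 365
Remaining = 365 - 195

170 days


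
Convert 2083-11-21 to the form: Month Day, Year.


ISO 2083-11-21 parses as year=2083, month=11, day=21
Month 11 -> November

November 21, 2083


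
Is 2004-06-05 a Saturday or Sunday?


Anchor: Jan 1, 2004. With p = 2004 - 1 = 2003: (p + p//4 - p//100 + p//400) mod 7 = (2003 + 500 - 20 + 5) mod 7 = 2488 mod 7 = 3 -> Thursday (Mon=0 ... Sun=6)
Day of year: 157; offset = 156
Weekday index = (3 + 156) mod 7 = 5 -> Saturday
Weekend days: Saturday, Sunday

Yes


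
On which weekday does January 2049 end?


January 2049 has 31 days
Anchor: Jan 1, 2049. With p = 2049 - 1 = 2048: (p + p//4 - p//100 + p//400) mod 7 = (2048 + 512 - 20 + 5) mod 7 = 2545 mod 7 = 4 -> Friday (Mon=0 ... Sun=6)
January 1 is the anchor itself -> Friday
Last day offset: 31 - 1 = 30 days
Weekday index = (4 + 30) mod 7 = 6

Sunday, January 31


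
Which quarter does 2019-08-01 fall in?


Month: August (month 8)
Q1: Jan-Mar, Q2: Apr-Jun, Q3: Jul-Sep, Q4: Oct-Dec

Q3


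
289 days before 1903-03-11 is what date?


Start: 1903-03-11, subtract 289 days
Back 11 days from March 11 reaches February 28, 1903 -> 278 left
February 1903 has 28 days -> back to January 31, 1903 -> 250 left
January 1903 has 31 days -> back to December 31, 1902 -> 219 left
December 1902 has 31 days -> back to November 30, 1902 -> 188 left
November 1902 has 30 days -> back to October 31, 1902 -> 158 left
October 1902 has 31 days -> back to September 30, 1902 -> 127 left
September 1902 has 30 days -> back to August 31, 1902 -> 97 left
August 1902 has 31 days -> back to July 31, 1902 -> 66 left
July 1902 has 31 days -> back to June 30, 1902 -> 35 left
June 1902 has 30 days -> back to May 31, 1902 -> 5 left
May 1902: 31 - 5 = 26 -> lands on May 26

Result: 1902-05-26


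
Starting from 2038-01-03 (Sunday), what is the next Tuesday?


Current: Sunday
Target: Tuesday
Days ahead: 2

Next Tuesday: 2038-01-05


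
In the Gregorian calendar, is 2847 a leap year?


Gregorian leap year rule: divisible by 4, but not by 100, unless also by 400.
2847 is not divisible by 4 -> not a leap year

No


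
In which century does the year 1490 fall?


Century = (year - 1) // 100 + 1
= (1490 - 1) // 100 + 1
= 1489 // 100 + 1
= 14 + 1

15th century


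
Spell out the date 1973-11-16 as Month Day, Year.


ISO 1973-11-16 parses as year=1973, month=11, day=16
Month 11 -> November

November 16, 1973


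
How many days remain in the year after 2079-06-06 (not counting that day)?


Day of year: 157 of 365
Remaining = 365 - 157

208 days


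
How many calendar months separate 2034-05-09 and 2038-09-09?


From May 2034 to September 2038
4 years * 12 = 48 months, plus 4 months = 52

52 months


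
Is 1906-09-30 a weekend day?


Anchor: Jan 1, 1906. With p = 1906 - 1 = 1905: (p + p//4 - p//100 + p//400) mod 7 = (1905 + 476 - 19 + 4) mod 7 = 2366 mod 7 = 0 -> Monday (Mon=0 ... Sun=6)
Day of year: 273; offset = 272
Weekday index = (0 + 272) mod 7 = 6 -> Sunday
Weekend days: Saturday, Sunday

Yes


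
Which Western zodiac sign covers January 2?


Date: January 2
Conventional tropical zodiac dates: Capricorn from December 22 onward; Aquarius starts January 20
January 2 falls within the Capricorn range

Capricorn


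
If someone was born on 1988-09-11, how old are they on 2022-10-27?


Birth: 1988-09-11
Reference: 2022-10-27
Year difference: 2022 - 1988 = 34

34 years old


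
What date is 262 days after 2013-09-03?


Start: 2013-09-03, add 262 days
September 2013 has 30 days: 30 - 3 = 27 days to September 30 -> 235 left
October 2013 has 31 days -> 204 left
November 2013 has 30 days -> 174 left
December 2013 has 31 days -> 143 left
January 2014 has 31 days -> 112 left
February 2014 has 28 days -> 84 left
March 2014 has 31 days -> 53 left
April 2014 has 30 days -> 23 left
May 2014: 23 <= 31 -> lands on May 23

Result: 2014-05-23


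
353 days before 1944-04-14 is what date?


Start: 1944-04-14, subtract 353 days
Back 14 days from April 14 reaches March 31, 1944 -> 339 left
March 1944 has 31 days -> back to February 29, 1944 -> 308 left
February 1944 has 29 days -> back to January 31, 1944 -> 279 left
January 1944 has 31 days -> back to December 31, 1943 -> 248 left
December 1943 has 31 days -> back to November 30, 1943 -> 217 left
November 1943 has 30 days -> back to October 31, 1943 -> 187 left
October 1943 has 31 days -> back to September 30, 1943 -> 156 left
September 1943 has 30 days -> back to August 31, 1943 -> 126 left
August 1943 has 31 days -> back to July 31, 1943 -> 95 left
July 1943 has 31 days -> back to June 30, 1943 -> 64 left
June 1943 has 30 days -> back to May 31, 1943 -> 34 left
May 1943 has 31 days -> back to April 30, 1943 -> 3 left
April 1943: 30 - 3 = 27 -> lands on April 27

Result: 1943-04-27


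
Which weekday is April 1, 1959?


Target: April 1, 1959
Anchor: Jan 1, 1959. With p = 1959 - 1 = 1958: (p + p//4 - p//100 + p//400) mod 7 = (1958 + 489 - 19 + 4) mod 7 = 2432 mod 7 = 3 -> Thursday (Mon=0 ... Sun=6)
Days before April (Jan-Mar): 90 days
Weekday index = (3 + 90) mod 7 = 2

Wednesday


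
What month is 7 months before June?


June is month 6
6 - 7 = -1; wrap: -1 + 12 = 11

November


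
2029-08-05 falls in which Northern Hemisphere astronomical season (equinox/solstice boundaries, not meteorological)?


Date: August 5
Astronomical Summer (approx.; exact equinox/solstice day varies by year): June 21 to September 21
August 5 falls within the Summer window

Summer


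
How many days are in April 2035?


April 2035

30 days


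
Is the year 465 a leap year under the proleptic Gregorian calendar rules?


Gregorian leap year rule: divisible by 4, but not by 100, unless also by 400.
465 is not divisible by 4 -> not a leap year

No


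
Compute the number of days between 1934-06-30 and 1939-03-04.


From 1934-06-30 to 1939-03-04
1934-06-30: days before June = 31 + 28 + 31 + 30 + 31 = 151 (1934 is not a leap year); day of year = 151 + 30 = 181
1939-03-04: days before March = 31 + 28 = 59 (1939 is not a leap year); day of year = 59 + 4 = 63
Rest of 1934: 365 - 181 = 184
Full years 1935 (365), 1936 (366), 1937 (365), 1938 (365): 1461
Total = 184 + 1461 + 63 = 1708

1708 days


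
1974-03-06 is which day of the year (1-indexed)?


Date: March 6, 1974
Days in months 1 through 2: 59
Plus 6 days in March

Day of year: 65


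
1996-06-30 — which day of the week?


Date: June 30, 1996
Anchor: Jan 1, 1996. With p = 1996 - 1 = 1995: (p + p//4 - p//100 + p//400) mod 7 = (1995 + 498 - 19 + 4) mod 7 = 2478 mod 7 = 0 -> Monday (Mon=0 ... Sun=6)
Days before June (Jan-May): 152; offset = 152 + 30 - 1 = 181
Weekday index = (0 + 181) mod 7 = 6

Day of the week: Sunday


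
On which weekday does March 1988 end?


March 1988 has 31 days
Anchor: Jan 1, 1988. With p = 1988 - 1 = 1987: (p + p//4 - p//100 + p//400) mod 7 = (1987 + 496 - 19 + 4) mod 7 = 2468 mod 7 = 4 -> Friday (Mon=0 ... Sun=6)
Days before March (Jan-Feb): 60; March 1 index = (4 + 60) mod 7 = 1 -> Tuesday
Last day offset: 31 - 1 = 30 days
Weekday index = (1 + 30) mod 7 = 3

Thursday, March 31


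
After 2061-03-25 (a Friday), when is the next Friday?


Current: Friday
Target: Friday
Days ahead: 7

Next Friday: 2061-04-01


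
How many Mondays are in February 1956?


February 1956 has 29 days
Anchor: Jan 1, 1956. With p = 1956 - 1 = 1955: (p + p//4 - p//100 + p//400) mod 7 = (1955 + 488 - 19 + 4) mod 7 = 2428 mod 7 = 6 -> Sunday (Mon=0 ... Sun=6)
Days before February (Jan): 31; February 1 index = (6 + 31) mod 7 = 2 -> Wednesday
First Monday is February 6
Mondays: 6, 13, 20, 27

4 Mondays


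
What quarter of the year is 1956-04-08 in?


Month: April (month 4)
Q1: Jan-Mar, Q2: Apr-Jun, Q3: Jul-Sep, Q4: Oct-Dec

Q2


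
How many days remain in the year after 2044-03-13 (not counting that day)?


Day of year: 73 of 366
Remaining = 366 - 73

293 days


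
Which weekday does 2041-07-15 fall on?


Date: July 15, 2041
Anchor: Jan 1, 2041. With p = 2041 - 1 = 2040: (p + p//4 - p//100 + p//400) mod 7 = (2040 + 510 - 20 + 5) mod 7 = 2535 mod 7 = 1 -> Tuesday (Mon=0 ... Sun=6)
Days before July (Jan-Jun): 181; offset = 181 + 15 - 1 = 195
Weekday index = (1 + 195) mod 7 = 0

Day of the week: Monday


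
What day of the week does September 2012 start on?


Target: September 1, 2012
Anchor: Jan 1, 2012. With p = 2012 - 1 = 2011: (p + p//4 - p//100 + p//400) mod 7 = (2011 + 502 - 20 + 5) mod 7 = 2498 mod 7 = 6 -> Sunday (Mon=0 ... Sun=6)
Days before September (Jan-Aug): 244 days
Weekday index = (6 + 244) mod 7 = 5

Saturday


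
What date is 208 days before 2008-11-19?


Start: 2008-11-19, subtract 208 days
Back 19 days from November 19 reaches October 31, 2008 -> 189 left
October 2008 has 31 days -> back to September 30, 2008 -> 158 left
September 2008 has 30 days -> back to August 31, 2008 -> 128 left
August 2008 has 31 days -> back to July 31, 2008 -> 97 left
July 2008 has 31 days -> back to June 30, 2008 -> 66 left
June 2008 has 30 days -> back to May 31, 2008 -> 36 left
May 2008 has 31 days -> back to April 30, 2008 -> 5 left
April 2008: 30 - 5 = 25 -> lands on April 25

Result: 2008-04-25


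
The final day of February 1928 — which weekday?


February 1928 has 29 days
Anchor: Jan 1, 1928. With p = 1928 - 1 = 1927: (p + p//4 - p//100 + p//400) mod 7 = (1927 + 481 - 19 + 4) mod 7 = 2393 mod 7 = 6 -> Sunday (Mon=0 ... Sun=6)
Days before February (Jan): 31; February 1 index = (6 + 31) mod 7 = 2 -> Wednesday
Last day offset: 29 - 1 = 28 days
Weekday index = (2 + 28) mod 7 = 2

Wednesday, February 29


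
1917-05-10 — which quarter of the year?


Month: May (month 5)
Q1: Jan-Mar, Q2: Apr-Jun, Q3: Jul-Sep, Q4: Oct-Dec

Q2


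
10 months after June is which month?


June is month 6
6 + 10 = 16; wrap: 16 - 12 = 4

April


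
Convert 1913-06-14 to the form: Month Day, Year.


ISO 1913-06-14 parses as year=1913, month=06, day=14
Month 6 -> June

June 14, 1913


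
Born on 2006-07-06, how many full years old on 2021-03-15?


Birth: 2006-07-06
Reference: 2021-03-15
Year difference: 2021 - 2006 = 15
Birthday not yet reached in 2021, subtract 1

14 years old


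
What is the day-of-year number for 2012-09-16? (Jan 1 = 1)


Date: September 16, 2012
Days in months 1 through 8: 244
Plus 16 days in September

Day of year: 260


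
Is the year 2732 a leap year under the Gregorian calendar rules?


Gregorian leap year rule: divisible by 4, but not by 100, unless also by 400.
2732 is divisible by 4 but not 100 -> leap year

Yes


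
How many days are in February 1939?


February 1939 (leap year: no)

28 days


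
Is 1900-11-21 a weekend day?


Anchor: Jan 1, 1900. With p = 1900 - 1 = 1899: (p + p//4 - p//100 + p//400) mod 7 = (1899 + 474 - 18 + 4) mod 7 = 2359 mod 7 = 0 -> Monday (Mon=0 ... Sun=6)
Day of year: 325; offset = 324
Weekday index = (0 + 324) mod 7 = 2 -> Wednesday
Weekend days: Saturday, Sunday

No


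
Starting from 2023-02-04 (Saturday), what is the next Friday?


Current: Saturday
Target: Friday
Days ahead: 6

Next Friday: 2023-02-10


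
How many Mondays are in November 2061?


November 2061 has 30 days
Anchor: Jan 1, 2061. With p = 2061 - 1 = 2060: (p + p//4 - p//100 + p//400) mod 7 = (2060 + 515 - 20 + 5) mod 7 = 2560 mod 7 = 5 -> Saturday (Mon=0 ... Sun=6)
Days before November (Jan-Oct): 304; November 1 index = (5 + 304) mod 7 = 1 -> Tuesday
First Monday is November 7
Mondays: 7, 14, 21, 28

4 Mondays


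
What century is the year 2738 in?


Century = (year - 1) // 100 + 1
= (2738 - 1) // 100 + 1
= 2737 // 100 + 1
= 27 + 1

28th century


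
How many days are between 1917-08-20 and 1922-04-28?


From 1917-08-20 to 1922-04-28
1917-08-20: days before August = 31 + 28 + 31 + 30 + 31 + 30 + 31 = 212 (1917 is not a leap year); day of year = 212 + 20 = 232
1922-04-28: days before April = 31 + 28 + 31 = 90 (1922 is not a leap year); day of year = 90 + 28 = 118
Rest of 1917: 365 - 232 = 133
Full years 1918 (365), 1919 (365), 1920 (366), 1921 (365): 1461
Total = 133 + 1461 + 118 = 1712

1712 days


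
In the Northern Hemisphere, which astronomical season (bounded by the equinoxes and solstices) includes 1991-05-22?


Date: May 22
Astronomical Spring (approx.; exact equinox/solstice day varies by year): March 20 to June 20
May 22 falls within the Spring window

Spring


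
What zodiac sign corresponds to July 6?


Date: July 6
Conventional tropical zodiac dates: Cancer from June 21 onward; Leo starts July 23
July 6 falls within the Cancer range

Cancer


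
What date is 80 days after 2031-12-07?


Start: 2031-12-07, add 80 days
December 2031 has 31 days: 31 - 7 = 24 days to December 31 -> 56 left
January 2032 has 31 days -> 25 left
February 2032: 25 <= 29 -> lands on February 25

Result: 2032-02-25


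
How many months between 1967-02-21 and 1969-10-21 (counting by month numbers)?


From February 1967 to October 1969
2 years * 12 = 24 months, plus 8 months = 32

32 months


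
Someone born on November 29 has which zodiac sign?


Date: November 29
Conventional tropical zodiac dates: Sagittarius from November 22 onward; Capricorn starts December 22
November 29 falls within the Sagittarius range

Sagittarius


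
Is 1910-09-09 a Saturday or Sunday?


Anchor: Jan 1, 1910. With p = 1910 - 1 = 1909: (p + p//4 - p//100 + p//400) mod 7 = (1909 + 477 - 19 + 4) mod 7 = 2371 mod 7 = 5 -> Saturday (Mon=0 ... Sun=6)
Day of year: 252; offset = 251
Weekday index = (5 + 251) mod 7 = 4 -> Friday
Weekend days: Saturday, Sunday

No


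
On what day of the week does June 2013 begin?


Target: June 1, 2013
Anchor: Jan 1, 2013. With p = 2013 - 1 = 2012: (p + p//4 - p//100 + p//400) mod 7 = (2012 + 503 - 20 + 5) mod 7 = 2500 mod 7 = 1 -> Tuesday (Mon=0 ... Sun=6)
Days before June (Jan-May): 151 days
Weekday index = (1 + 151) mod 7 = 5

Saturday


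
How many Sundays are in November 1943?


November 1943 has 30 days
Anchor: Jan 1, 1943. With p = 1943 - 1 = 1942: (p + p//4 - p//100 + p//400) mod 7 = (1942 + 485 - 19 + 4) mod 7 = 2412 mod 7 = 4 -> Friday (Mon=0 ... Sun=6)
Days before November (Jan-Oct): 304; November 1 index = (4 + 304) mod 7 = 0 -> Monday
First Sunday is November 7
Sundays: 7, 14, 21, 28

4 Sundays


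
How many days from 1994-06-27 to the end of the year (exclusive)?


Day of year: 178 of 365
Remaining = 365 - 178

187 days


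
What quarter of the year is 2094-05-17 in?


Month: May (month 5)
Q1: Jan-Mar, Q2: Apr-Jun, Q3: Jul-Sep, Q4: Oct-Dec

Q2


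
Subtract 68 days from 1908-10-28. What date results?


Start: 1908-10-28, subtract 68 days
Back 28 days from October 28 reaches September 30, 1908 -> 40 left
September 1908 has 30 days -> back to August 31, 1908 -> 10 left
August 1908: 31 - 10 = 21 -> lands on August 21

Result: 1908-08-21


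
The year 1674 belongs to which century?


Century = (year - 1) // 100 + 1
= (1674 - 1) // 100 + 1
= 1673 // 100 + 1
= 16 + 1

17th century


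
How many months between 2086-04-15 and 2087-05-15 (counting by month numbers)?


From April 2086 to May 2087
1 year * 12 = 12 months, plus 1 month = 13

13 months


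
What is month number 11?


Month 11 of 12

November


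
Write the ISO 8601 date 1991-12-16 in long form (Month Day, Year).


ISO 1991-12-16 parses as year=1991, month=12, day=16
Month 12 -> December

December 16, 1991


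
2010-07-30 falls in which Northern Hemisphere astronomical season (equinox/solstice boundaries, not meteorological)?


Date: July 30
Astronomical Summer (approx.; exact equinox/solstice day varies by year): June 21 to September 21
July 30 falls within the Summer window

Summer


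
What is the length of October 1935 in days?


October 1935

31 days


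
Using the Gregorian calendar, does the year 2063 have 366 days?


Gregorian leap year rule: divisible by 4, but not by 100, unless also by 400.
2063 is not divisible by 4 -> not a leap year

No


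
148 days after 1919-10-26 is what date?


Start: 1919-10-26, add 148 days
October 1919 has 31 days: 31 - 26 = 5 days to October 31 -> 143 left
November 1919 has 30 days -> 113 left
December 1919 has 31 days -> 82 left
January 1920 has 31 days -> 51 left
February 1920 has 29 days -> 22 left
March 1920: 22 <= 31 -> lands on March 22

Result: 1920-03-22


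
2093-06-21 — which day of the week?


Date: June 21, 2093
Anchor: Jan 1, 2093. With p = 2093 - 1 = 2092: (p + p//4 - p//100 + p//400) mod 7 = (2092 + 523 - 20 + 5) mod 7 = 2600 mod 7 = 3 -> Thursday (Mon=0 ... Sun=6)
Days before June (Jan-May): 151; offset = 151 + 21 - 1 = 171
Weekday index = (3 + 171) mod 7 = 6

Day of the week: Sunday


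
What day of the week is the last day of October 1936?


October 1936 has 31 days
Anchor: Jan 1, 1936. With p = 1936 - 1 = 1935: (p + p//4 - p//100 + p//400) mod 7 = (1935 + 483 - 19 + 4) mod 7 = 2403 mod 7 = 2 -> Wednesday (Mon=0 ... Sun=6)
Days before October (Jan-Sep): 274; October 1 index = (2 + 274) mod 7 = 3 -> Thursday
Last day offset: 31 - 1 = 30 days
Weekday index = (3 + 30) mod 7 = 5

Saturday, October 31


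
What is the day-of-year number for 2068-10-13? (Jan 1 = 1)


Date: October 13, 2068
Days in months 1 through 9: 274
Plus 13 days in October

Day of year: 287


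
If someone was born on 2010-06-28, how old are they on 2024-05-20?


Birth: 2010-06-28
Reference: 2024-05-20
Year difference: 2024 - 2010 = 14
Birthday not yet reached in 2024, subtract 1

13 years old


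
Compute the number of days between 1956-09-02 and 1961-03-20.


From 1956-09-02 to 1961-03-20
1956-09-02: days before September = 31 + 29 + 31 + 30 + 31 + 30 + 31 + 31 = 244 (1956 is a leap year); day of year = 244 + 2 = 246
1961-03-20: days before March = 31 + 28 = 59 (1961 is not a leap year); day of year = 59 + 20 = 79
Rest of 1956: 366 - 246 = 120
Full years 1957 (365), 1958 (365), 1959 (365), 1960 (366): 1461
Total = 120 + 1461 + 79 = 1660

1660 days


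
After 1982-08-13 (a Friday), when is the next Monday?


Current: Friday
Target: Monday
Days ahead: 3

Next Monday: 1982-08-16


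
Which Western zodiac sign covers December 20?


Date: December 20
Conventional tropical zodiac dates: Sagittarius from November 22 onward; Capricorn starts December 22
December 20 falls within the Sagittarius range

Sagittarius


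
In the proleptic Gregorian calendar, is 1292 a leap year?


Gregorian leap year rule: divisible by 4, but not by 100, unless also by 400.
1292 is divisible by 4 but not 100 -> leap year

Yes


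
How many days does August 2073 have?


August 2073

31 days


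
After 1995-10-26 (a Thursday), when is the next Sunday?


Current: Thursday
Target: Sunday
Days ahead: 3

Next Sunday: 1995-10-29


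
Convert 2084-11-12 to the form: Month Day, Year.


ISO 2084-11-12 parses as year=2084, month=11, day=12
Month 11 -> November

November 12, 2084


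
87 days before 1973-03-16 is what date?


Start: 1973-03-16, subtract 87 days
Back 16 days from March 16 reaches February 28, 1973 -> 71 left
February 1973 has 28 days -> back to January 31, 1973 -> 43 left
January 1973 has 31 days -> back to December 31, 1972 -> 12 left
December 1972: 31 - 12 = 19 -> lands on December 19

Result: 1972-12-19


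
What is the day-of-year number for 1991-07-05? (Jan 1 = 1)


Date: July 5, 1991
Days in months 1 through 6: 181
Plus 5 days in July

Day of year: 186


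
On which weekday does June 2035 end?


June 2035 has 30 days
Anchor: Jan 1, 2035. With p = 2035 - 1 = 2034: (p + p//4 - p//100 + p//400) mod 7 = (2034 + 508 - 20 + 5) mod 7 = 2527 mod 7 = 0 -> Monday (Mon=0 ... Sun=6)
Days before June (Jan-May): 151; June 1 index = (0 + 151) mod 7 = 4 -> Friday
Last day offset: 30 - 1 = 29 days
Weekday index = (4 + 29) mod 7 = 5

Saturday, June 30


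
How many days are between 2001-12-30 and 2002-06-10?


From 2001-12-30 to 2002-06-10
2001-12-30: days before December = 31 + 28 + 31 + 30 + 31 + 30 + 31 + 31 + 30 + 31 + 30 = 334 (2001 is not a leap year); day of year = 334 + 30 = 364
2002-06-10: days before June = 31 + 28 + 31 + 30 + 31 = 151 (2002 is not a leap year); day of year = 151 + 10 = 161
Rest of 2001: 365 - 364 = 1
Total = 1 + 161 = 162

162 days


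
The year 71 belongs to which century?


Century = (year - 1) // 100 + 1
= (71 - 1) // 100 + 1
= 70 // 100 + 1
= 0 + 1

1st century


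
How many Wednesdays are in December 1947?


December 1947 has 31 days
Anchor: Jan 1, 1947. With p = 1947 - 1 = 1946: (p + p//4 - p//100 + p//400) mod 7 = (1946 + 486 - 19 + 4) mod 7 = 2417 mod 7 = 2 -> Wednesday (Mon=0 ... Sun=6)
Days before December (Jan-Nov): 334; December 1 index = (2 + 334) mod 7 = 0 -> Monday
First Wednesday is December 3
Wednesdays: 3, 10, 17, 24, 31

5 Wednesdays
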